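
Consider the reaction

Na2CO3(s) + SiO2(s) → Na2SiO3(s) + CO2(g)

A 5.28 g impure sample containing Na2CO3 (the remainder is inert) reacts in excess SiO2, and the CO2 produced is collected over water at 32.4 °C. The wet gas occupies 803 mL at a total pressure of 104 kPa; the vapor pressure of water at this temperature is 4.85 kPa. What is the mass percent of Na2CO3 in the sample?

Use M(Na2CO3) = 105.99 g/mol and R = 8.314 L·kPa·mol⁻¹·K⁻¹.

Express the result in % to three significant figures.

62.9 %

P(CO2) = 104 − 4.85 = 99.15 kPa
n(CO2) = PV/RT = (99.15 × 0.8030) / (8.314 × 305.55) = 0.03134 mol
n(Na2CO3) = (1/1) × 0.03134 = 0.03134 mol
m(Na2CO3) = 0.03134 × 105.99 = 3.322 g
%Na2CO3 = 3.322 / 5.28 × 100 = 62.92%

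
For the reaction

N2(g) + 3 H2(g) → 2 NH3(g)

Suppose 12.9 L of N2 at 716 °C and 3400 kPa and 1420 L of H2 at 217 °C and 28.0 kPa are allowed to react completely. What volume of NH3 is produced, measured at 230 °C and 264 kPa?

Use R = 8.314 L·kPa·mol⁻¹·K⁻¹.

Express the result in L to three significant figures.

n(N2) = PV/RT = (3400 × 12.9) / (8.314 × 989.15) = 5.333 mol
n(H2) = PV/RT = (28.0 × 1420) / (8.314 × 490.15) = 9.757 mol
For 5.333 mol N2, stoichiometry requires (3/1) × 5.333 = 16.00 mol H2; 9.757 mol is available, so H2 is limiting.
n(NH3) = (2/3) × 9.757 = 6.505 mol
V(NH3) = nRT/P = 6.505 × 8.314 × 503.15 / 264 = 103.1 L

103 L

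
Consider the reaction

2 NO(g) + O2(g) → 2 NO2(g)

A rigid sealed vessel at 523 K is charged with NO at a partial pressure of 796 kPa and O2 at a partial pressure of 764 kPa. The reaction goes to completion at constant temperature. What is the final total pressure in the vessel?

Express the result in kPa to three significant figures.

1160 kPa

Because the vessel is rigid and T is held at 523 K, work the stoichiometry in partial pressures (P_i = n_iRT/V).
P(O2) required for 796 kPa of NO = (1/2) × 796 = 398.0 kPa; available 764 kPa, so NO is limiting.
P(O2) remaining = 764 − (1/2) × 796 = 366.0 kPa
P(gaseous products) = (2)/2 × 796 = 796.0 kPa
P_total at 523 K = 366.0 + 796.0 = 1162 kPa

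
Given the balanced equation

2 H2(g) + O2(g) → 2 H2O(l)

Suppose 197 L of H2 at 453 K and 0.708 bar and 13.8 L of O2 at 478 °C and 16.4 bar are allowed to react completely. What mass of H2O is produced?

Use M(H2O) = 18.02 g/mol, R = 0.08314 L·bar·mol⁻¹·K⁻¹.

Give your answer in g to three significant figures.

66.7 g

n(H2) = PV/RT = (0.708 × 197) / (0.08314 × 453) = 3.703 mol
n(O2) = PV/RT = (16.4 × 13.8) / (0.08314 × 751.15) = 3.624 mol
For 3.703 mol H2, stoichiometry requires (1/2) × 3.703 = 1.851 mol O2; 3.624 mol is available, so H2 is limiting.
n(H2O) = (2/2) × 3.703 = 3.703 mol
m(H2O) = 3.703 × 18.02 = 66.73 g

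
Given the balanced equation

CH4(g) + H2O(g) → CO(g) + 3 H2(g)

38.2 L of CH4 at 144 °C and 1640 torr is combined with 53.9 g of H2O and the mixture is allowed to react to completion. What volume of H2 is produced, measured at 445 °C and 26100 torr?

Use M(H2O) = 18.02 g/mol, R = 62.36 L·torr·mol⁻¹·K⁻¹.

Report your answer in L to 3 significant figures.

n(CH4) = PV/RT = (1640 × 38.2) / (62.36 × 417.15) = 2.408 mol
n(H2O) = 53.9 / 18.02 = 2.991 mol
For 2.408 mol CH4, stoichiometry requires (1/1) × 2.408 = 2.408 mol H2O; 2.991 mol is available, so CH4 is limiting.
n(H2) = (3/1) × 2.408 = 7.224 mol
V(H2) = nRT/P = 7.224 × 62.36 × 718.15 / 26100 = 12.40 L

12.4 L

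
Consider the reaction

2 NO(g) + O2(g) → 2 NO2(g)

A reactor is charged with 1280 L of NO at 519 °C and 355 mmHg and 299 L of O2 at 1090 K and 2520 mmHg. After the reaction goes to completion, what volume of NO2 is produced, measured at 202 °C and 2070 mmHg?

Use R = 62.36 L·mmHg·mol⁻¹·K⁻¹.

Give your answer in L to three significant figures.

n(NO) = PV/RT = (355 × 1280) / (62.36 × 792.15) = 9.199 mol
n(O2) = PV/RT = (2520 × 299) / (62.36 × 1090) = 11.09 mol
For 9.199 mol NO, stoichiometry requires (1/2) × 9.199 = 4.599 mol O2; 11.09 mol is available, so NO is limiting.
n(NO2) = (2/2) × 9.199 = 9.199 mol
V(NO2) = nRT/P = 9.199 × 62.36 × 475.15 / 2070 = 131.7 L

132 L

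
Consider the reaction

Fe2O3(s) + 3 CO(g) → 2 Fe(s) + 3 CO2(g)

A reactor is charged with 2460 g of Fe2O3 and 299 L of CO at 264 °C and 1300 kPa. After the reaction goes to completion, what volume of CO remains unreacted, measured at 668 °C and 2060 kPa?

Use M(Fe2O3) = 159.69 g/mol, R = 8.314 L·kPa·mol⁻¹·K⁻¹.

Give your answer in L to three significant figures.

n(Fe2O3) = 2460 / 159.69 = 15.40 mol
n(CO) = PV/RT = (1300 × 299) / (8.314 × 537.15) = 87.04 mol
For 15.40 mol Fe2O3, stoichiometry requires (3/1) × 15.40 = 46.20 mol CO; 87.04 mol is available, so Fe2O3 is limiting.
n(CO) consumed = (3/1) × 15.40 = 46.20 mol; remaining = 87.04 − 46.20 = 40.84 mol
V(CO) = nRT/P = 40.84 × 8.314 × 941.15 / 2060 = 155.1 L

155 L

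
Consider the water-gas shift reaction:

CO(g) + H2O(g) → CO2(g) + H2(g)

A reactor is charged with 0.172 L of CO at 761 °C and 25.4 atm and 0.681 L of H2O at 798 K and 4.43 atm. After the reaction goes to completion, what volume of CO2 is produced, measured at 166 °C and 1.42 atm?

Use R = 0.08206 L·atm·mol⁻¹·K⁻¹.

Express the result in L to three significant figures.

1.17 L

n(CO) = PV/RT = (25.4 × 0.172) / (0.08206 × 1034.15) = 0.05148 mol
n(H2O) = PV/RT = (4.43 × 0.681) / (0.08206 × 798) = 0.04607 mol
For 0.05148 mol CO, stoichiometry requires (1/1) × 0.05148 = 0.05148 mol H2O; 0.04607 mol is available, so H2O is limiting.
n(CO2) = (1/1) × 0.04607 = 0.04607 mol
V(CO2) = nRT/P = 0.04607 × 0.08206 × 439.15 / 1.42 = 1.169 L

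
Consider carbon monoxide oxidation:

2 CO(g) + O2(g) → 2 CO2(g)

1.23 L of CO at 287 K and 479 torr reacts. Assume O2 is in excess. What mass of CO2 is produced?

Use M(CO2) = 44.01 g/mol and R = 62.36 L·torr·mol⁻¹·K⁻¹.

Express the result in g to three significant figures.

n(CO) = PV/RT = (479 × 1.23) / (62.36 × 287) = 0.03292 mol
n(CO2) = (2/2) × 0.03292 = 0.03292 mol
m(CO2) = 0.03292 × 44.01 = 1.449 g

1.45 g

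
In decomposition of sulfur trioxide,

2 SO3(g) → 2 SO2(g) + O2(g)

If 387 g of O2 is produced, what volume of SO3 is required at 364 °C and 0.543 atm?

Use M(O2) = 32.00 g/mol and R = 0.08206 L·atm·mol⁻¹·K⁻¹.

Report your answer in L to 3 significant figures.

2330 L

n(O2) = 387.0 / 32.00 = 12.09 mol
n(SO3) = (2/1) × 12.09 = 24.18 mol
V = nRT/P = 24.18 × 0.08206 × 637.15 / 0.543 = 2328 L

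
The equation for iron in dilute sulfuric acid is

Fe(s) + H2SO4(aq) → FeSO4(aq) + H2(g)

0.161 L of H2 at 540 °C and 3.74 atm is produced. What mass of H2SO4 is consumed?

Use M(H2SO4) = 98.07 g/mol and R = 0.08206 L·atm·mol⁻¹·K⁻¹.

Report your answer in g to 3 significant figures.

n(H2) = PV/RT = (3.74 × 0.161) / (0.08206 × 813.15) = 0.009024 mol
n(H2SO4) = (1/1) × 0.009024 = 0.009024 mol
m(H2SO4) = 0.009024 × 98.07 = 0.8850 g

0.885 g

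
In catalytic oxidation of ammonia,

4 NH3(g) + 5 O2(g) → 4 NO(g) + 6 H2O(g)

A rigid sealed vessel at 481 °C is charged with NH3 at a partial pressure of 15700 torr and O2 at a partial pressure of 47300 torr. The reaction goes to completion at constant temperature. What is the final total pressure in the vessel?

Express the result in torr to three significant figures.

66900 torr

With V and T fixed, P_i ∝ n_i, so the mole ratios apply directly to partial pressures at 481 °C.
P(O2) required for 15700 torr of NH3 = (5/4) × 15700 = 19620 torr; available 47300 torr, so NH3 is limiting.
P(O2) remaining = 47300 − (5/4) × 15700 = 27680 torr
P(gaseous products) = (4+6)/4 × 15700 = 39250 torr
P_total at 481 °C = 27680 + 39250 = 66930 torr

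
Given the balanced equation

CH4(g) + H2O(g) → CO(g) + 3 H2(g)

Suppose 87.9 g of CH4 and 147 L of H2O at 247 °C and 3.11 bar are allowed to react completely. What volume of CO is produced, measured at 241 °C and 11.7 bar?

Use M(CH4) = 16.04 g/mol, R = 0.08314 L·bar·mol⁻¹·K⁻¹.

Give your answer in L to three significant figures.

n(CH4) = 87.9 / 16.04 = 5.480 mol
n(H2O) = PV/RT = (3.11 × 147) / (0.08314 × 520.15) = 10.57 mol
For 5.480 mol CH4, stoichiometry requires (1/1) × 5.480 = 5.480 mol H2O; 10.57 mol is available, so CH4 is limiting.
n(CO) = (1/1) × 5.480 = 5.480 mol
V(CO) = nRT/P = 5.480 × 0.08314 × 514.15 / 11.7 = 20.02 L

20.0 L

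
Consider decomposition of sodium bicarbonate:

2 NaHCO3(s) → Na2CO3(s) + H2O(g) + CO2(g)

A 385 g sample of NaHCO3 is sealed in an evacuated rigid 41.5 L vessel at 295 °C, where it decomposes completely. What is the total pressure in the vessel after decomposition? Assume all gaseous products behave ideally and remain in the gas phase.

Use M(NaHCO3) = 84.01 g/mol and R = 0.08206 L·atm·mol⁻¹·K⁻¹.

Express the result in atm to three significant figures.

n(NaHCO3) = 385 / 84.01 = 4.583 mol
n(gas produced) = (2/2) × 4.583 = 4.583 mol
P = nRT/V = 4.583 × 0.08206 × 568.15 / 41.5 = 5.149 atm

5.15 atm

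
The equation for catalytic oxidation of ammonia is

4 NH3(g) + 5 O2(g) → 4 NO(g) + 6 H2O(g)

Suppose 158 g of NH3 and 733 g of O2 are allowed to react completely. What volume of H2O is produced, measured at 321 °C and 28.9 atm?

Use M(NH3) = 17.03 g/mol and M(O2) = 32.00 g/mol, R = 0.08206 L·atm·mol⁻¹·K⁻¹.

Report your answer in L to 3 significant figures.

23.5 L

n(NH3) = 158 / 17.03 = 9.278 mol
n(O2) = 733 / 32.00 = 22.91 mol
For 9.278 mol NH3, stoichiometry requires (5/4) × 9.278 = 11.60 mol O2; 22.91 mol is available, so NH3 is limiting.
n(H2O) = (6/4) × 9.278 = 13.92 mol
V(H2O) = nRT/P = 13.92 × 0.08206 × 594.15 / 28.9 = 23.48 L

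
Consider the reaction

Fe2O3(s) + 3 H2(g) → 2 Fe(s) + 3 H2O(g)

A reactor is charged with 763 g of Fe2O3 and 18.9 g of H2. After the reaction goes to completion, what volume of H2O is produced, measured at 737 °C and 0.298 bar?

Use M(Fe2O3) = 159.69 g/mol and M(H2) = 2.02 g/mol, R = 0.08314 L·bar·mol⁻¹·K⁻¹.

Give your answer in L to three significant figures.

n(Fe2O3) = 763 / 159.69 = 4.778 mol
n(H2) = 18.9 / 2.02 = 9.356 mol
For 4.778 mol Fe2O3, stoichiometry requires (3/1) × 4.778 = 14.33 mol H2; 9.356 mol is available, so H2 is limiting.
n(H2O) = (3/3) × 9.356 = 9.356 mol
V(H2O) = nRT/P = 9.356 × 0.08314 × 1010.15 / 0.298 = 2637 L

2640 L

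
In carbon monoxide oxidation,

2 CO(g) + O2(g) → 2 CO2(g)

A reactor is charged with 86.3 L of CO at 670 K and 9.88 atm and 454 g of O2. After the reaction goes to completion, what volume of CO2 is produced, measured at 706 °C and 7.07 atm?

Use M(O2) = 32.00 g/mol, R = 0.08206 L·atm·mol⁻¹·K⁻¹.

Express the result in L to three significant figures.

176 L

n(CO) = PV/RT = (9.88 × 86.3) / (0.08206 × 670) = 15.51 mol
n(O2) = 454 / 32.00 = 14.19 mol
For 15.51 mol CO, stoichiometry requires (1/2) × 15.51 = 7.755 mol O2; 14.19 mol is available, so CO is limiting.
n(CO2) = (2/2) × 15.51 = 15.51 mol
V(CO2) = nRT/P = 15.51 × 0.08206 × 979.15 / 7.07 = 176.3 L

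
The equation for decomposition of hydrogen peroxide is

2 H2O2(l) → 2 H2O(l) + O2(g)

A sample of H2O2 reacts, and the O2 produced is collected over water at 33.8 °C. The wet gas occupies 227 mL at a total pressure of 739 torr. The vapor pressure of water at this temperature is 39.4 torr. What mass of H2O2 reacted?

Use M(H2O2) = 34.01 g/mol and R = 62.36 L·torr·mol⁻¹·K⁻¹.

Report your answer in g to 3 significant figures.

P(O2) = 739 − 39.4 = 699.6 torr
n(O2) = PV/RT = (699.6 × 0.2270) / (62.36 × 306.95) = 0.008297 mol
n(H2O2) = (2/1) × 0.008297 = 0.01659 mol
m(H2O2) = 0.01659 × 34.01 = 0.5642 g

0.564 g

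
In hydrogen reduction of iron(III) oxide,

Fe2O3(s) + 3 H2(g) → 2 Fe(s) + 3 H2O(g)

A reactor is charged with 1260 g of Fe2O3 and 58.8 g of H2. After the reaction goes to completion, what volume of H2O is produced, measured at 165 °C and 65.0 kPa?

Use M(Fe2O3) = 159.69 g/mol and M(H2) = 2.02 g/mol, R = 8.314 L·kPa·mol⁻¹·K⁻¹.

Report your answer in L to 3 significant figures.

n(Fe2O3) = 1260 / 159.69 = 7.890 mol
n(H2) = 58.8 / 2.02 = 29.11 mol
For 7.890 mol Fe2O3, stoichiometry requires (3/1) × 7.890 = 23.67 mol H2; 29.11 mol is available, so Fe2O3 is limiting.
n(H2O) = (3/1) × 7.890 = 23.67 mol
V(H2O) = nRT/P = 23.67 × 8.314 × 438.15 / 65.0 = 1327 L

1330 L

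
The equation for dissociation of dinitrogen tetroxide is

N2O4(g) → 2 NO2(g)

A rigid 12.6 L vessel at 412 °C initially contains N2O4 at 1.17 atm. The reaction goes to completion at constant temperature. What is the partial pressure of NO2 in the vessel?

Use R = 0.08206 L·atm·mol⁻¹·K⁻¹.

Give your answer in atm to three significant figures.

2.34 atm

n(N2O4)₀ = PV/RT = (1.17 × 12.6) / (0.08206 × 685.15) = 0.2622 mol
n(NO2) = (2/1) × 0.2622 = 0.5244 mol
P(NO2) = nRT/V = 0.5244 × 0.08206 × 685.15 / 12.6 = 2.340 atm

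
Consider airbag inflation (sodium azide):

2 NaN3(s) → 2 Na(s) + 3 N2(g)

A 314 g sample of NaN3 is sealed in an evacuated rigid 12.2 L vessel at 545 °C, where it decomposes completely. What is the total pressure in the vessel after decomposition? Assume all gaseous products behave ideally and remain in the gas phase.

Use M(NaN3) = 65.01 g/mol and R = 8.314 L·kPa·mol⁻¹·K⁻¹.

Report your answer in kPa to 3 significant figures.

n(NaN3) = 314 / 65.01 = 4.830 mol
n(gas produced) = (3/2) × 4.830 = 7.245 mol
P = nRT/V = 7.245 × 8.314 × 818.15 / 12.2 = 4039 kPa

4040 kPa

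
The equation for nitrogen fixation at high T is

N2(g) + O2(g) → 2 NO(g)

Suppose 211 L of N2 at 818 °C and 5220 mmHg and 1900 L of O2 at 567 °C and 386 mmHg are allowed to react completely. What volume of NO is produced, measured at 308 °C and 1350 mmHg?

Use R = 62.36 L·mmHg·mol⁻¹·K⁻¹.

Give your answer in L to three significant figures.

752 L

n(N2) = PV/RT = (5220 × 211) / (62.36 × 1091.15) = 16.19 mol
n(O2) = PV/RT = (386 × 1900) / (62.36 × 840.15) = 14.00 mol
For 16.19 mol N2, stoichiometry requires (1/1) × 16.19 = 16.19 mol O2; 14.00 mol is available, so O2 is limiting.
n(NO) = (2/1) × 14.00 = 28.00 mol
V(NO) = nRT/P = 28.00 × 62.36 × 581.15 / 1350 = 751.7 L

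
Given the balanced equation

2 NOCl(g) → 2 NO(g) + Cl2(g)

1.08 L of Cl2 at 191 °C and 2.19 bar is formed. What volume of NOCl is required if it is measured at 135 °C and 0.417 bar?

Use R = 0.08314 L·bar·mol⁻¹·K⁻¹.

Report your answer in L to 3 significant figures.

9.98 L

n(Cl2) = PV/RT = (2.19 × 1.08) / (0.08314 × 464.15) = 0.06129 mol
n(NOCl) = (2/1) × 0.06129 = 0.1226 mol
V = nRT/P = 0.1226 × 0.08314 × 408.15 / 0.417 = 9.977 L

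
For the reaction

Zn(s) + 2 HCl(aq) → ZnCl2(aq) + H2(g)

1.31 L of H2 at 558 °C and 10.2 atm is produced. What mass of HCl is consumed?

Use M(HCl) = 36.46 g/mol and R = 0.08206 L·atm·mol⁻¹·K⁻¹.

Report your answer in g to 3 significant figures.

n(H2) = PV/RT = (10.2 × 1.31) / (0.08206 × 831.15) = 0.1959 mol
n(HCl) = (2/1) × 0.1959 = 0.3918 mol
m(HCl) = 0.3918 × 36.46 = 14.29 g

14.3 g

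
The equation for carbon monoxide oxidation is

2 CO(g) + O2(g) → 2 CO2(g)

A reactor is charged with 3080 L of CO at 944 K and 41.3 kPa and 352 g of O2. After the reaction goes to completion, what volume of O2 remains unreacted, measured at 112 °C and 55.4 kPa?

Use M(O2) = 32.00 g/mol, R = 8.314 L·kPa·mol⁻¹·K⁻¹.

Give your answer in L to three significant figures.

n(CO) = PV/RT = (41.3 × 3080) / (8.314 × 944) = 16.21 mol
n(O2) = 352 / 32.00 = 11.00 mol
For 16.21 mol CO, stoichiometry requires (1/2) × 16.21 = 8.105 mol O2; 11.00 mol is available, so CO is limiting.
n(O2) consumed = (1/2) × 16.21 = 8.105 mol; remaining = 11.00 − 8.105 = 2.895 mol
V(O2) = nRT/P = 2.895 × 8.314 × 385.15 / 55.4 = 167.3 L

167 L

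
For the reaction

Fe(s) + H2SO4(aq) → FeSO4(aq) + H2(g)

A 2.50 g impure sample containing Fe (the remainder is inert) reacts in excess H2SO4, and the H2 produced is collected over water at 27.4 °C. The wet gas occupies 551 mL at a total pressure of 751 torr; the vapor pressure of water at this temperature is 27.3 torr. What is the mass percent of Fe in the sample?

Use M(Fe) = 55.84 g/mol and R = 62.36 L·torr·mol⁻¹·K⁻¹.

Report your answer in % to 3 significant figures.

47.5 %

P(H2) = 751 − 27.3 = 723.7 torr
n(H2) = PV/RT = (723.7 × 0.5510) / (62.36 × 300.55) = 0.02128 mol
n(Fe) = (1/1) × 0.02128 = 0.02128 mol
m(Fe) = 0.02128 × 55.84 = 1.188 g
%Fe = 1.188 / 2.50 × 100 = 47.52%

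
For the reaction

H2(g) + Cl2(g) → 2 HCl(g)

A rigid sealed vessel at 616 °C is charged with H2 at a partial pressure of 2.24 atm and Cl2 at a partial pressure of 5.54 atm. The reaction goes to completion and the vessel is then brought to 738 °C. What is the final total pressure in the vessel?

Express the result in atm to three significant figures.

8.85 atm

With V and T fixed, P_i ∝ n_i, so the mole ratios apply directly to partial pressures at 616 °C.
P(Cl2) required for 2.24 atm of H2 = (1/1) × 2.24 = 2.240 atm; available 5.54 atm, so H2 is limiting.
P(Cl2) remaining = 5.54 − (1/1) × 2.24 = 3.300 atm
P(gaseous products) = (2)/1 × 2.24 = 4.480 atm
P_total at 616 °C = 3.300 + 4.480 = 7.780 atm
Scaling to 738 °C: P = 7.780 × 1011.15/889.15 = 8.847 atm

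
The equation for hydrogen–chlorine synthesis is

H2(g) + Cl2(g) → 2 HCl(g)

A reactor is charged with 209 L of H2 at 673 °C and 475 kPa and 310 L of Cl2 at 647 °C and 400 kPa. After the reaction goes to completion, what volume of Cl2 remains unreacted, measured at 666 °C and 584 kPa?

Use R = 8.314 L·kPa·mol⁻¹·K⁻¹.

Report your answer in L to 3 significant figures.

48.0 L

n(H2) = PV/RT = (475 × 209) / (8.314 × 946.15) = 12.62 mol
n(Cl2) = PV/RT = (400 × 310) / (8.314 × 920.15) = 16.21 mol
For 12.62 mol H2, stoichiometry requires (1/1) × 12.62 = 12.62 mol Cl2; 16.21 mol is available, so H2 is limiting.
n(Cl2) consumed = (1/1) × 12.62 = 12.62 mol; remaining = 16.21 − 12.62 = 3.590 mol
V(Cl2) = nRT/P = 3.590 × 8.314 × 939.15 / 584 = 48.00 L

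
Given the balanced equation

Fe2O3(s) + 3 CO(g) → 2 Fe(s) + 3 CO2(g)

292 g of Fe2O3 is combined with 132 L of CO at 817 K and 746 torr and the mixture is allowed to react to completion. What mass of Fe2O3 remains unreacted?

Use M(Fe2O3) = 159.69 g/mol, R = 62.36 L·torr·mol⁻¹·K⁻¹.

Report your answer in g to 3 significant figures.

189 g

n(Fe2O3) = 292 / 159.69 = 1.829 mol
n(CO) = PV/RT = (746 × 132) / (62.36 × 817) = 1.933 mol
For 1.829 mol Fe2O3, stoichiometry requires (3/1) × 1.829 = 5.487 mol CO; 1.933 mol is available, so CO is limiting.
n(Fe2O3) consumed = (1/3) × 1.933 = 0.6443 mol; remaining = 1.829 − 0.6443 = 1.185 mol
m(Fe2O3) = 1.185 × 159.69 = 189.2 g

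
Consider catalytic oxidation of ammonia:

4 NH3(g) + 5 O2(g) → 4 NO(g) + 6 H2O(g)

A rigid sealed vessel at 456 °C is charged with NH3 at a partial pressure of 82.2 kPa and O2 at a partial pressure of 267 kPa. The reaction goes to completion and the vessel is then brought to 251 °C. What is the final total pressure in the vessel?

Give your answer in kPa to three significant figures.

266 kPa

At constant V, partial pressures at 456 °C are proportional to moles, so apply stoichiometry directly to pressures.
P(O2) required for 82.2 kPa of NH3 = (5/4) × 82.2 = 102.8 kPa; available 267 kPa, so NH3 is limiting.
P(O2) remaining = 267 − (5/4) × 82.2 = 164.2 kPa
P(gaseous products) = (4+6)/4 × 82.2 = 205.5 kPa
P_total at 456 °C = 164.2 + 205.5 = 369.7 kPa
Scaling to 251 °C: P = 369.7 × 524.15/729.15 = 265.8 kPa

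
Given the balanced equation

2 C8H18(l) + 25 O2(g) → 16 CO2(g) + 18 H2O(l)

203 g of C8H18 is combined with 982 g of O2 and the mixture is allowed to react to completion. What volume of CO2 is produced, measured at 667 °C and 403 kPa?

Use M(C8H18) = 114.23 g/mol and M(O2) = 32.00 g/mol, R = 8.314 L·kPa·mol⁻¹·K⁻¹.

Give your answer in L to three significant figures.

276 L

n(C8H18) = 203 / 114.23 = 1.777 mol
n(O2) = 982 / 32.00 = 30.69 mol
For 1.777 mol C8H18, stoichiometry requires (25/2) × 1.777 = 22.21 mol O2; 30.69 mol is available, so C8H18 is limiting.
n(CO2) = (16/2) × 1.777 = 14.22 mol
V(CO2) = nRT/P = 14.22 × 8.314 × 940.15 / 403 = 275.8 L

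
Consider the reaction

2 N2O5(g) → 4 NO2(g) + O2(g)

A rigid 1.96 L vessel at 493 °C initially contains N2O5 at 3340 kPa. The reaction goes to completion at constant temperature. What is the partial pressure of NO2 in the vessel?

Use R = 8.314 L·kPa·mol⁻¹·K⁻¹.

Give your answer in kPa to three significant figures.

n(N2O5)₀ = PV/RT = (3340 × 1.96) / (8.314 × 766.15) = 1.028 mol
n(NO2) = (4/2) × 1.028 = 2.056 mol
P(NO2) = nRT/V = 2.056 × 8.314 × 766.15 / 1.96 = 6682 kPa

6680 kPa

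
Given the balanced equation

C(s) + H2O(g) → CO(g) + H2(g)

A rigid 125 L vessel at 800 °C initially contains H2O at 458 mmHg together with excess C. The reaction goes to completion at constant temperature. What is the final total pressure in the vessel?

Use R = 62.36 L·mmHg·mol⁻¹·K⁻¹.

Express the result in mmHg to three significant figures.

At constant T and V, P ∝ n(gas): 1 mol gas → 2 mol gas.
P_final = (2/1) × 458 = 916.0 mmHg

916 mmHg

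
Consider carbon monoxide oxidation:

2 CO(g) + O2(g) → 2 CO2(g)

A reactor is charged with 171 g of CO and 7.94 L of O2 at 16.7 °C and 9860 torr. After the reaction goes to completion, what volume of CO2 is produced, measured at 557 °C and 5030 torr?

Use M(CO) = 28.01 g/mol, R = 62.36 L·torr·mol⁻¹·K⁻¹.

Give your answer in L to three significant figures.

62.8 L

n(CO) = 171 / 28.01 = 6.105 mol
n(O2) = PV/RT = (9860 × 7.94) / (62.36 × 289.85) = 4.331 mol
For 6.105 mol CO, stoichiometry requires (1/2) × 6.105 = 3.053 mol O2; 4.331 mol is available, so CO is limiting.
n(CO2) = (2/2) × 6.105 = 6.105 mol
V(CO2) = nRT/P = 6.105 × 62.36 × 830.15 / 5030 = 62.83 L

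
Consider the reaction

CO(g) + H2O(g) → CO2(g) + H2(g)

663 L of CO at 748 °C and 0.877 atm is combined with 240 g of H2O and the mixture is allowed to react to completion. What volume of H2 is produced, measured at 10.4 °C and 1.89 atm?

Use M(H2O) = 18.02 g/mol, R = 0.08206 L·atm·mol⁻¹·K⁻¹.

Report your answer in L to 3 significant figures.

n(CO) = PV/RT = (0.877 × 663) / (0.08206 × 1021.15) = 6.939 mol
n(H2O) = 240 / 18.02 = 13.32 mol
For 6.939 mol CO, stoichiometry requires (1/1) × 6.939 = 6.939 mol H2O; 13.32 mol is available, so CO is limiting.
n(H2) = (1/1) × 6.939 = 6.939 mol
V(H2) = nRT/P = 6.939 × 0.08206 × 283.55 / 1.89 = 85.43 L

85.4 L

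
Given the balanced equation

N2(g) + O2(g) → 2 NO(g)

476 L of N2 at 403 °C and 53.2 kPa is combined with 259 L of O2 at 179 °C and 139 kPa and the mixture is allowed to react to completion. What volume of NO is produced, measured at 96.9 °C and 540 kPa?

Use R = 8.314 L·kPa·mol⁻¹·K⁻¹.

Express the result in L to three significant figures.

n(N2) = PV/RT = (53.2 × 476) / (8.314 × 676.15) = 4.505 mol
n(O2) = PV/RT = (139 × 259) / (8.314 × 452.15) = 9.577 mol
For 4.505 mol N2, stoichiometry requires (1/1) × 4.505 = 4.505 mol O2; 9.577 mol is available, so N2 is limiting.
n(NO) = (2/1) × 4.505 = 9.010 mol
V(NO) = nRT/P = 9.010 × 8.314 × 370.05 / 540 = 51.33 L

51.3 L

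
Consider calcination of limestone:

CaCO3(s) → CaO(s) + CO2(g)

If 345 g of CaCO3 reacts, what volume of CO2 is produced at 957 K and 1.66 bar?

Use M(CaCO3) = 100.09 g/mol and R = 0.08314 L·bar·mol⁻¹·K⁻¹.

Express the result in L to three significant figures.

165 L

n(CaCO3) = 345.0 / 100.09 = 3.447 mol
n(CO2) = (1/1) × 3.447 = 3.447 mol
V = nRT/P = 3.447 × 0.08314 × 957 / 1.66 = 165.2 L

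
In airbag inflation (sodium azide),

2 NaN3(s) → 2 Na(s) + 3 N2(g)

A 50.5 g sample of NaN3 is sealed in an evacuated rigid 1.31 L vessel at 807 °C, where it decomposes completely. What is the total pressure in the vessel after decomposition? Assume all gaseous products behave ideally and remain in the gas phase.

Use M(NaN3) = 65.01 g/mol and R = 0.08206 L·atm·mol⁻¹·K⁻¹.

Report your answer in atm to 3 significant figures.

78.8 atm

n(NaN3) = 50.5 / 65.01 = 0.7768 mol
n(gas produced) = (3/2) × 0.7768 = 1.165 mol
P = nRT/V = 1.165 × 0.08206 × 1080.15 / 1.31 = 78.83 atm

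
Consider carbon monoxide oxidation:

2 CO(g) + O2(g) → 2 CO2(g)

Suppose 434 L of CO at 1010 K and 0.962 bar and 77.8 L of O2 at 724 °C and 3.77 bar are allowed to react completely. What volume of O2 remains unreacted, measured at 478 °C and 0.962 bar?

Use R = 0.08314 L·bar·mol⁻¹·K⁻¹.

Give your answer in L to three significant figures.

68.3 L

n(CO) = PV/RT = (0.962 × 434) / (0.08314 × 1010) = 4.972 mol
n(O2) = PV/RT = (3.77 × 77.8) / (0.08314 × 997.15) = 3.538 mol
For 4.972 mol CO, stoichiometry requires (1/2) × 4.972 = 2.486 mol O2; 3.538 mol is available, so CO is limiting.
n(O2) consumed = (1/2) × 4.972 = 2.486 mol; remaining = 3.538 − 2.486 = 1.052 mol
V(O2) = nRT/P = 1.052 × 0.08314 × 751.15 / 0.962 = 68.29 L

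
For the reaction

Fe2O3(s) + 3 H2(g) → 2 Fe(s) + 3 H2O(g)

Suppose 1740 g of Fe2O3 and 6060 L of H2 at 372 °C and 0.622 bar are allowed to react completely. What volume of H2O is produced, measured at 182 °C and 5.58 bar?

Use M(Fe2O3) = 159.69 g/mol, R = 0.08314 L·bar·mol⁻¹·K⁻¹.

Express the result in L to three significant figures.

222 L

n(Fe2O3) = 1740 / 159.69 = 10.90 mol
n(H2) = PV/RT = (0.622 × 6060) / (0.08314 × 645.15) = 70.27 mol
For 10.90 mol Fe2O3, stoichiometry requires (3/1) × 10.90 = 32.70 mol H2; 70.27 mol is available, so Fe2O3 is limiting.
n(H2O) = (3/1) × 10.90 = 32.70 mol
V(H2O) = nRT/P = 32.70 × 0.08314 × 455.15 / 5.58 = 221.8 L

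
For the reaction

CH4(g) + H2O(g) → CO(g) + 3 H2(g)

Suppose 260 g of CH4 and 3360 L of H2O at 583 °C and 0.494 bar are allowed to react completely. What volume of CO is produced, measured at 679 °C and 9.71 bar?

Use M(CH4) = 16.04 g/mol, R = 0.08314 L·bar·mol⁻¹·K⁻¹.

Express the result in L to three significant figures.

132 L

n(CH4) = 260 / 16.04 = 16.21 mol
n(H2O) = PV/RT = (0.494 × 3360) / (0.08314 × 856.15) = 23.32 mol
For 16.21 mol CH4, stoichiometry requires (1/1) × 16.21 = 16.21 mol H2O; 23.32 mol is available, so CH4 is limiting.
n(CO) = (1/1) × 16.21 = 16.21 mol
V(CO) = nRT/P = 16.21 × 0.08314 × 952.15 / 9.71 = 132.2 L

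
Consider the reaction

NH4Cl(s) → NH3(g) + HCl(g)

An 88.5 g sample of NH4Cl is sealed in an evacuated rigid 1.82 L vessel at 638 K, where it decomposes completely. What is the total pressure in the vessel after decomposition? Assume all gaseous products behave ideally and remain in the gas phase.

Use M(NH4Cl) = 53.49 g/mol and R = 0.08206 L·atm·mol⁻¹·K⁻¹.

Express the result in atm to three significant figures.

95.2 atm

n(NH4Cl) = 88.5 / 53.49 = 1.655 mol
n(gas produced) = (2/1) × 1.655 = 3.310 mol
P = nRT/V = 3.310 × 0.08206 × 638 / 1.82 = 95.22 atm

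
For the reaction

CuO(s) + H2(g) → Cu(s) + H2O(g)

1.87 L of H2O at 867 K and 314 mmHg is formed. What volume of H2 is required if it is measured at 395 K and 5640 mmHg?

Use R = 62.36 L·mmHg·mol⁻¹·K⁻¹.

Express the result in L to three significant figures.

0.0474 L

n(H2O) = PV/RT = (314 × 1.87) / (62.36 × 867) = 0.01086 mol
n(H2) = (1/1) × 0.01086 = 0.01086 mol
V = nRT/P = 0.01086 × 62.36 × 395 / 5640 = 0.04743 L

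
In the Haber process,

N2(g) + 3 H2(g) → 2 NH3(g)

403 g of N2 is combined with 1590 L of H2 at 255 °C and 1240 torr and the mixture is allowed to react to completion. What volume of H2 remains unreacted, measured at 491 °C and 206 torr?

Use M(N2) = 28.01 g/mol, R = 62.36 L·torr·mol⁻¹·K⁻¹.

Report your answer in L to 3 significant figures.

3860 L

n(N2) = 403 / 28.01 = 14.39 mol
n(H2) = PV/RT = (1240 × 1590) / (62.36 × 528.15) = 59.86 mol
For 14.39 mol N2, stoichiometry requires (3/1) × 14.39 = 43.17 mol H2; 59.86 mol is available, so N2 is limiting.
n(H2) consumed = (3/1) × 14.39 = 43.17 mol; remaining = 59.86 − 43.17 = 16.69 mol
V(H2) = nRT/P = 16.69 × 62.36 × 764.15 / 206 = 3861 L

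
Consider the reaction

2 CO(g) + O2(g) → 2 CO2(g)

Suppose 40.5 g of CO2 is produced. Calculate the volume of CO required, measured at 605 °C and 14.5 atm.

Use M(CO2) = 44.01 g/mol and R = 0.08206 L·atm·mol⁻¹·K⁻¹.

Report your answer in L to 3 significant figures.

4.57 L

n(CO2) = 40.50 / 44.01 = 0.9202 mol
n(CO) = (2/2) × 0.9202 = 0.9202 mol
V = nRT/P = 0.9202 × 0.08206 × 878.15 / 14.5 = 4.573 L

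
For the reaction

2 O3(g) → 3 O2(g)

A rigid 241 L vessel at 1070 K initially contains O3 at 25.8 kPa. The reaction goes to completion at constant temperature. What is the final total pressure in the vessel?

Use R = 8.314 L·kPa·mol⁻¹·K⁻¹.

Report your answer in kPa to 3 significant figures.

38.7 kPa

At constant T and V, P ∝ n(gas): 2 mol gas → 3 mol gas.
P_final = (3/2) × 25.8 = 38.70 kPa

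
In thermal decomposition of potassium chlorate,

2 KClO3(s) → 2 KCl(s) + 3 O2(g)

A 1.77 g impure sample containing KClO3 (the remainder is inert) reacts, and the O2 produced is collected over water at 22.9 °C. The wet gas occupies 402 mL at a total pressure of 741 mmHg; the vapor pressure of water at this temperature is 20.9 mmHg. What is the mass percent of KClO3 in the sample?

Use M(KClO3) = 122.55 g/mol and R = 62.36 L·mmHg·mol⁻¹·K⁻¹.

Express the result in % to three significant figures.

P(O2) = 741 − 20.9 = 720.1 mmHg
n(O2) = PV/RT = (720.1 × 0.4020) / (62.36 × 296.05) = 0.01568 mol
n(KClO3) = (2/3) × 0.01568 = 0.01045 mol
m(KClO3) = 0.01045 × 122.55 = 1.281 g
%KClO3 = 1.281 / 1.77 × 100 = 72.37%

72.4 %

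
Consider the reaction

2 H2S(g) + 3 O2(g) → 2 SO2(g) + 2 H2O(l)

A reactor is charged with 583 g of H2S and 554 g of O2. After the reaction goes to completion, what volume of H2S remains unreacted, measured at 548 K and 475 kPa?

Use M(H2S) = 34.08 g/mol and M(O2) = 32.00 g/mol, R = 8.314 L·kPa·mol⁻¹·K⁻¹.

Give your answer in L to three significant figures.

n(H2S) = 583 / 34.08 = 17.11 mol
n(O2) = 554 / 32.00 = 17.31 mol
For 17.11 mol H2S, stoichiometry requires (3/2) × 17.11 = 25.66 mol O2; 17.31 mol is available, so O2 is limiting.
n(H2S) consumed = (2/3) × 17.31 = 11.54 mol; remaining = 17.11 − 11.54 = 5.570 mol
V(H2S) = nRT/P = 5.570 × 8.314 × 548 / 475 = 53.43 L

53.4 L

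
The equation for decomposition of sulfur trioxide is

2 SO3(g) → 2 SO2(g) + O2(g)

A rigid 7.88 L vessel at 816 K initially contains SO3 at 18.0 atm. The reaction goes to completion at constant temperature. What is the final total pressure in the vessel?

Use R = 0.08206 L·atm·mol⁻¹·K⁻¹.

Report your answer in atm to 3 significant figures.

At constant T and V, P ∝ n(gas): 2 mol gas → 3 mol gas.
P_final = (3/2) × 18.0 = 27.00 atm

27.0 atm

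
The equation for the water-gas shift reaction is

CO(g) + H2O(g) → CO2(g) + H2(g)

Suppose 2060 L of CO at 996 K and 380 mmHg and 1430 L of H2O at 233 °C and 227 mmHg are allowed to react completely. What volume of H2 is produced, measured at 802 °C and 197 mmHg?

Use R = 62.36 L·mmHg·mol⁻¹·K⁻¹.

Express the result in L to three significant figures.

3500 L

n(CO) = PV/RT = (380 × 2060) / (62.36 × 996) = 12.60 mol
n(H2O) = PV/RT = (227 × 1430) / (62.36 × 506.15) = 10.28 mol
For 12.60 mol CO, stoichiometry requires (1/1) × 12.60 = 12.60 mol H2O; 10.28 mol is available, so H2O is limiting.
n(H2) = (1/1) × 10.28 = 10.28 mol
V(H2) = nRT/P = 10.28 × 62.36 × 1075.15 / 197 = 3499 L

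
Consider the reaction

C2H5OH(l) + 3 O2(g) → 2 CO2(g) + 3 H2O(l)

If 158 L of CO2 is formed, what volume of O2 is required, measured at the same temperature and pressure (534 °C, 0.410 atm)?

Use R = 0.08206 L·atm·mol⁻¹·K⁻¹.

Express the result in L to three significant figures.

237 L

At constant T and P, gas volumes are in the mole ratio: V(O2) = (3/2) × 158 = 237.0 L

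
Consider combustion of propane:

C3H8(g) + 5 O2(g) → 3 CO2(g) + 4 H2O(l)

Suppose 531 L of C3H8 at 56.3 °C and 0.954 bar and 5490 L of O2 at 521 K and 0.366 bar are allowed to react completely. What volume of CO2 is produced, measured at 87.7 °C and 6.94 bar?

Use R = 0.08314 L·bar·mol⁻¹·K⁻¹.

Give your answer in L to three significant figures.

n(C3H8) = PV/RT = (0.954 × 531) / (0.08314 × 329.45) = 18.49 mol
n(O2) = PV/RT = (0.366 × 5490) / (0.08314 × 521) = 46.39 mol
For 18.49 mol C3H8, stoichiometry requires (5/1) × 18.49 = 92.45 mol O2; 46.39 mol is available, so O2 is limiting.
n(CO2) = (3/5) × 46.39 = 27.83 mol
V(CO2) = nRT/P = 27.83 × 0.08314 × 360.85 / 6.94 = 120.3 L

120 L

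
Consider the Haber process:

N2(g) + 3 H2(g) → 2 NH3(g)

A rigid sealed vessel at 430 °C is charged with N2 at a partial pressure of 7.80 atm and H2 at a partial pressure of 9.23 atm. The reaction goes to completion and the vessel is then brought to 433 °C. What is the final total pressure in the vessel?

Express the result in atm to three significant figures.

10.9 atm

At constant V, partial pressures at 430 °C are proportional to moles, so apply stoichiometry directly to pressures.
P(H2) required for 7.80 atm of N2 = (3/1) × 7.80 = 23.40 atm; available 9.23 atm, so H2 is limiting.
P(N2) remaining = 7.80 − (1/3) × 9.23 = 4.723 atm
P(gaseous products) = (2)/3 × 9.23 = 6.153 atm
P_total at 430 °C = 4.723 + 6.153 = 10.88 atm
Scaling to 433 °C: P = 10.88 × 706.15/703.15 = 10.93 atm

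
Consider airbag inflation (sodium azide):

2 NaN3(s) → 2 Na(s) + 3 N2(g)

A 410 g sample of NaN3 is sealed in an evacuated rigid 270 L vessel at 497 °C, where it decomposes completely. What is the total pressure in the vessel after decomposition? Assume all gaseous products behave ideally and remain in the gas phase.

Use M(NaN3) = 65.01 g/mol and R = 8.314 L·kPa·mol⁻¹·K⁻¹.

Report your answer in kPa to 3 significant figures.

224 kPa

n(NaN3) = 410 / 65.01 = 6.307 mol
n(gas produced) = (3/2) × 6.307 = 9.460 mol
P = nRT/V = 9.460 × 8.314 × 770.15 / 270 = 224.3 kPa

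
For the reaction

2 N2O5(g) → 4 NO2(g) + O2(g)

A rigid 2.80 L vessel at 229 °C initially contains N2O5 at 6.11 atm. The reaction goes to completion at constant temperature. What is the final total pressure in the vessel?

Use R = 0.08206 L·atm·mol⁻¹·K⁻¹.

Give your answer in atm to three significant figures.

15.3 atm

At constant T and V, P ∝ n(gas): 2 mol gas → 5 mol gas.
P_final = (5/2) × 6.11 = 15.28 atm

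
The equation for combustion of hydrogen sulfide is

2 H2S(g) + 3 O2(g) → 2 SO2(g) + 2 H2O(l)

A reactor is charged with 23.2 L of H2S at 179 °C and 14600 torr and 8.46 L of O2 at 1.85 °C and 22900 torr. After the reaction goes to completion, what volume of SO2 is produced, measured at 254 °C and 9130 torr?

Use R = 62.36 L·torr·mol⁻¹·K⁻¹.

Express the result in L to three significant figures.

27.1 L

n(H2S) = PV/RT = (14600 × 23.2) / (62.36 × 452.15) = 12.01 mol
n(O2) = PV/RT = (22900 × 8.46) / (62.36 × 275) = 11.30 mol
For 12.01 mol H2S, stoichiometry requires (3/2) × 12.01 = 18.02 mol O2; 11.30 mol is available, so O2 is limiting.
n(SO2) = (2/3) × 11.30 = 7.533 mol
V(SO2) = nRT/P = 7.533 × 62.36 × 527.15 / 9130 = 27.12 L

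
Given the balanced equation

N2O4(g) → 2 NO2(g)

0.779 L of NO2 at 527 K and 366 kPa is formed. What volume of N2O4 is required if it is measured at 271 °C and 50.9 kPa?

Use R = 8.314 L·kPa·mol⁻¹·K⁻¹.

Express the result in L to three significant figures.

2.89 L

n(NO2) = PV/RT = (366 × 0.779) / (8.314 × 527) = 0.06507 mol
n(N2O4) = (1/2) × 0.06507 = 0.03254 mol
V = nRT/P = 0.03254 × 8.314 × 544.15 / 50.9 = 2.892 L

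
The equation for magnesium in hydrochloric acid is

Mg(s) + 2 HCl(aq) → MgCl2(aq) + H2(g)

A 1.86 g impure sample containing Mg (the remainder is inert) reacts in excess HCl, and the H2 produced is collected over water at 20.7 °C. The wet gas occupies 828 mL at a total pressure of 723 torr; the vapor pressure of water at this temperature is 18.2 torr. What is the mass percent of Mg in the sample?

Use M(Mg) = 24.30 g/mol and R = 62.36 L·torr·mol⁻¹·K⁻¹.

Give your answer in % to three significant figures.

P(H2) = 723 − 18.2 = 704.8 torr
n(H2) = PV/RT = (704.8 × 0.8280) / (62.36 × 293.85) = 0.03185 mol
n(Mg) = (1/1) × 0.03185 = 0.03185 mol
m(Mg) = 0.03185 × 24.30 = 0.7740 g
%Mg = 0.7740 / 1.86 × 100 = 41.61%

41.6 %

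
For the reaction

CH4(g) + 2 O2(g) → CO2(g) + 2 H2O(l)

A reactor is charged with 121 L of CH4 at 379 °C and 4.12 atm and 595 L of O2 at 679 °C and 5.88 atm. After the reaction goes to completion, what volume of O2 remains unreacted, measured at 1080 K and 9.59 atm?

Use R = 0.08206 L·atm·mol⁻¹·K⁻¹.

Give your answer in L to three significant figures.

242 L

n(CH4) = PV/RT = (4.12 × 121) / (0.08206 × 652.15) = 9.315 mol
n(O2) = PV/RT = (5.88 × 595) / (0.08206 × 952.15) = 44.78 mol
For 9.315 mol CH4, stoichiometry requires (2/1) × 9.315 = 18.63 mol O2; 44.78 mol is available, so CH4 is limiting.
n(O2) consumed = (2/1) × 9.315 = 18.63 mol; remaining = 44.78 − 18.63 = 26.15 mol
V(O2) = nRT/P = 26.15 × 0.08206 × 1080 / 9.59 = 241.7 L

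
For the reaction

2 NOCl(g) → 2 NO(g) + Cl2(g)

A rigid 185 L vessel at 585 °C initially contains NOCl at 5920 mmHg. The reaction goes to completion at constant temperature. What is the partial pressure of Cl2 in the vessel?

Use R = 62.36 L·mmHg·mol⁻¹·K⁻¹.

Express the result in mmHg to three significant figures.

n(NOCl)₀ = PV/RT = (5920 × 185) / (62.36 × 858.15) = 20.47 mol
n(Cl2) = (1/2) × 20.47 = 10.23 mol
P(Cl2) = nRT/V = 10.23 × 62.36 × 858.15 / 185 = 2959 mmHg

2960 mmHg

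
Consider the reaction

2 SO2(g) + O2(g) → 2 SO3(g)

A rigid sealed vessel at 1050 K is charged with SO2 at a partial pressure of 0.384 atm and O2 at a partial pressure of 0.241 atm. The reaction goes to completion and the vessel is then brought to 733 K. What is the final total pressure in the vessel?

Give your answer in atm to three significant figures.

0.302 atm

With V and T fixed, P_i ∝ n_i, so the mole ratios apply directly to partial pressures at 1050 K.
P(O2) required for 0.384 atm of SO2 = (1/2) × 0.384 = 0.1920 atm; available 0.241 atm, so SO2 is limiting.
P(O2) remaining = 0.241 − (1/2) × 0.384 = 0.04900 atm
P(gaseous products) = (2)/2 × 0.384 = 0.3840 atm
P_total at 1050 K = 0.04900 + 0.3840 = 0.4330 atm
Scaling to 733 K: P = 0.4330 × 733/1050 = 0.3023 atm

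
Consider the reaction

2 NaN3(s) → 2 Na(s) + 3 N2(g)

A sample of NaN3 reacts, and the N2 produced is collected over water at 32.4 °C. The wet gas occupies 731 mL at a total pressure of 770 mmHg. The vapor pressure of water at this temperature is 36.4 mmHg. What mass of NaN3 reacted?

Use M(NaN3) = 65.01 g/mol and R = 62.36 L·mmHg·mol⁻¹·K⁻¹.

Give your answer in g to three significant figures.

P(N2) = 770 − 36.4 = 733.6 mmHg
n(N2) = PV/RT = (733.6 × 0.7310) / (62.36 × 305.55) = 0.02814 mol
n(NaN3) = (2/3) × 0.02814 = 0.01876 mol
m(NaN3) = 0.01876 × 65.01 = 1.220 g

1.22 g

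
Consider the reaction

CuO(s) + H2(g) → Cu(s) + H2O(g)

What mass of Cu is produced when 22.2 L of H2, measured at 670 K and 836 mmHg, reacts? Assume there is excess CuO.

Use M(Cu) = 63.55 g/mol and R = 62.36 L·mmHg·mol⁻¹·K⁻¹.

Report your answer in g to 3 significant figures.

28.2 g

n(H2) = PV/RT = (836 × 22.2) / (62.36 × 670) = 0.4442 mol
n(Cu) = (1/1) × 0.4442 = 0.4442 mol
m(Cu) = 0.4442 × 63.55 = 28.23 g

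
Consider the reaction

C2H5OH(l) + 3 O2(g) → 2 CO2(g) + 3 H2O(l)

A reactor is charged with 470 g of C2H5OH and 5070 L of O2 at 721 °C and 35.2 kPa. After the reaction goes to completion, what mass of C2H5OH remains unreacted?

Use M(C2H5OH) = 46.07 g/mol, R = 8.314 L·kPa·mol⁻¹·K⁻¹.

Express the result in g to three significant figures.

n(C2H5OH) = 470 / 46.07 = 10.20 mol
n(O2) = PV/RT = (35.2 × 5070) / (8.314 × 994.15) = 21.59 mol
For 10.20 mol C2H5OH, stoichiometry requires (3/1) × 10.20 = 30.60 mol O2; 21.59 mol is available, so O2 is limiting.
n(C2H5OH) consumed = (1/3) × 21.59 = 7.197 mol; remaining = 10.20 − 7.197 = 3.003 mol
m(C2H5OH) = 3.003 × 46.07 = 138.3 g

138 g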